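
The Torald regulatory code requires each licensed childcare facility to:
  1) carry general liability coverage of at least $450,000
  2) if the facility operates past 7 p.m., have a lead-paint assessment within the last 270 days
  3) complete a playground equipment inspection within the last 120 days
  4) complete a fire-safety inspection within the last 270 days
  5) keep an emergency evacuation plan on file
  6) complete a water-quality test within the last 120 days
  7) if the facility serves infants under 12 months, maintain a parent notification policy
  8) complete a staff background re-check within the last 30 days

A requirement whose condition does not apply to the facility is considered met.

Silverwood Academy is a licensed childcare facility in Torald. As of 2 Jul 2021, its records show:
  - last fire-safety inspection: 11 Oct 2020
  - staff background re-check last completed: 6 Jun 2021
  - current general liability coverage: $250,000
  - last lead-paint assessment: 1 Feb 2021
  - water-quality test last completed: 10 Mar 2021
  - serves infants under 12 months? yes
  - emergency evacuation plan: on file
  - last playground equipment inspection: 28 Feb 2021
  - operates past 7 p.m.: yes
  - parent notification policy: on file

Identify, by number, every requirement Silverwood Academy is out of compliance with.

1, 3

1. general liability coverage $250,000 < $450,000 → not met
2. condition 'operates past 7 p.m.' holds; lead-paint assessment 151 days ago vs limit 270 → met
3. playground equipment inspection 124 days ago vs limit 120 → not met
4. fire-safety inspection 264 days ago vs limit 270 → met
5. emergency evacuation plan present → met
6. water-quality test 114 days ago vs limit 120 → met
7. condition 'serves infants under 12 months' holds; parent notification policy present → met
8. staff background re-check 26 days ago vs limit 30 → met
Not met: 1, 3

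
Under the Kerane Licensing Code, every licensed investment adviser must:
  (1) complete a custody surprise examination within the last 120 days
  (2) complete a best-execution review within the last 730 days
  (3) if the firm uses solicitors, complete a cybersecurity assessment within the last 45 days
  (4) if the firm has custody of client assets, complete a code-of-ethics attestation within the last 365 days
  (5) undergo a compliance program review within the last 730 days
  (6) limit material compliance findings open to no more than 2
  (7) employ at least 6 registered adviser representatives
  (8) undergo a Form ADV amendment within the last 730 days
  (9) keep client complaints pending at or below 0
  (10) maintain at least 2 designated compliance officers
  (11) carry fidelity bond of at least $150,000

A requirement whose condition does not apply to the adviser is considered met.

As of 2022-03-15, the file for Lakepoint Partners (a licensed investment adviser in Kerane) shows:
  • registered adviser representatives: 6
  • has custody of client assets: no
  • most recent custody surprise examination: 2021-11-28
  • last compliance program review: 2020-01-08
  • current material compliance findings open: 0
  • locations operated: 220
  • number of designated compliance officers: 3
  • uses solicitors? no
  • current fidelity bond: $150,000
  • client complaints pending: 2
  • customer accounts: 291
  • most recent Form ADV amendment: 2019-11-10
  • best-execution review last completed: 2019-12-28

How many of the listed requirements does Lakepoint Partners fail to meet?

1. custody surprise examination 107 days ago vs limit 120 → met
2. best-execution review 808 days ago vs limit 730 → not met
3. condition 'uses solicitors' does not hold → requirement n/a → met
4. condition 'has custody of client assets' does not hold → requirement n/a → met
5. compliance program review 797 days ago vs limit 730 → not met
6. material compliance findings open 0 ≤ 2 → met
7. registered adviser representatives 6 ≥ 6 → met
8. Form ADV amendment 856 days ago vs limit 730 → not met
9. client complaints pending 2 > 0 → not met
10. designated compliance officers 3 ≥ 2 → met
11. fidelity bond $150,000 ≥ $150,000 → met
Not met: 4 of 11

4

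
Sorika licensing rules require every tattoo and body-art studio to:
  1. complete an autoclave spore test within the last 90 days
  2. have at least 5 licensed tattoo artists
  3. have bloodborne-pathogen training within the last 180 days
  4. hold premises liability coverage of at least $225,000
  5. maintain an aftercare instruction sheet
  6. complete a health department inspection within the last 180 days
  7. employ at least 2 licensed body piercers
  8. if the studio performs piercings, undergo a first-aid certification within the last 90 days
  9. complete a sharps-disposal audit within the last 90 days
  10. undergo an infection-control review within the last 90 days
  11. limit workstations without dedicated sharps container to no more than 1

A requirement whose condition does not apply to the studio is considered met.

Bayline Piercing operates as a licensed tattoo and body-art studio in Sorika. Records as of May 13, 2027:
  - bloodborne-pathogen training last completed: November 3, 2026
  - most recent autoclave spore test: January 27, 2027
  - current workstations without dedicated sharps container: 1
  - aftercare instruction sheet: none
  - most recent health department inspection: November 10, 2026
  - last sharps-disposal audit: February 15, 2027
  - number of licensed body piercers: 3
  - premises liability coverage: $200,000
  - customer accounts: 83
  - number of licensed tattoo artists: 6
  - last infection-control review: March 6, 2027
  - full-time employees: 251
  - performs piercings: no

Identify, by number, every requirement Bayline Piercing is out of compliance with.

1. autoclave spore test 106 days ago vs limit 90 → not met
2. licensed tattoo artists 6 ≥ 5 → met
3. bloodborne-pathogen training 191 days ago vs limit 180 → not met
4. premises liability coverage $200,000 < $225,000 → not met
5. aftercare instruction sheet absent → not met
6. health department inspection 184 days ago vs limit 180 → not met
7. licensed body piercers 3 ≥ 2 → met
8. condition 'performs piercings' does not hold → requirement n/a → met
9. sharps-disposal audit 87 days ago vs limit 90 → met
10. infection-control review 68 days ago vs limit 90 → met
11. workstations without dedicated sharps container 1 ≤ 1 → met
Not met: 1, 3, 4, 5, 6

1, 3, 4, 5, 6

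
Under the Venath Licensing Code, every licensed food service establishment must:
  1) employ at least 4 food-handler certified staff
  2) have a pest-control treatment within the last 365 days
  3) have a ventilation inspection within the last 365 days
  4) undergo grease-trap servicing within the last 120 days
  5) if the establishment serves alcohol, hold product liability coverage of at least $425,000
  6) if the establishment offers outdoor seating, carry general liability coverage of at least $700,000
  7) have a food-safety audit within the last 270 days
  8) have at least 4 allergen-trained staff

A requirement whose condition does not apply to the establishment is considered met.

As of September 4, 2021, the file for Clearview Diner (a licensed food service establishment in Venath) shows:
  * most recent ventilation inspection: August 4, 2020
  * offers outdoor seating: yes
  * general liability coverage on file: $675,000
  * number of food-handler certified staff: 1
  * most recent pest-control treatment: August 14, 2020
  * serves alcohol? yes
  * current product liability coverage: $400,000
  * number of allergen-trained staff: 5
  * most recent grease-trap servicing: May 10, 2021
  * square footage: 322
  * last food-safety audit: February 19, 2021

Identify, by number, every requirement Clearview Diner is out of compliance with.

1. food-handler certified staff 1 < 4 → not met
2. pest-control treatment 386 days ago vs limit 365 → not met
3. ventilation inspection 396 days ago vs limit 365 → not met
4. grease-trap servicing 117 days ago vs limit 120 → met
5. condition 'serves alcohol' holds; product liability coverage $400,000 < $425,000 → not met
6. condition 'offers outdoor seating' holds; general liability coverage $675,000 < $700,000 → not met
7. food-safety audit 197 days ago vs limit 270 → met
8. allergen-trained staff 5 ≥ 4 → met
Not met: 1, 2, 3, 5, 6

1, 2, 3, 5, 6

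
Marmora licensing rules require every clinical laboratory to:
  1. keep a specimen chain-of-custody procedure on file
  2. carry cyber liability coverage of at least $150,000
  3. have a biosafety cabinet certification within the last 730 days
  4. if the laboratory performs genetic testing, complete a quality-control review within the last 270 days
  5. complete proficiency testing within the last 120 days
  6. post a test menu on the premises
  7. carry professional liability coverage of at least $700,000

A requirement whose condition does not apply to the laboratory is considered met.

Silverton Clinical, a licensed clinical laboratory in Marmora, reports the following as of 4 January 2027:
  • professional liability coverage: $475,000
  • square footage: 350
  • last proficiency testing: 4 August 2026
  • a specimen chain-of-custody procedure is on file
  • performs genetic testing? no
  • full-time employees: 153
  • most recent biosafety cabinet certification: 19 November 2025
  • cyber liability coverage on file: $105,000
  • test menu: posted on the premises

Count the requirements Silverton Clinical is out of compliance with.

3

1. specimen chain-of-custody procedure present → met
2. cyber liability coverage $105,000 < $150,000 → not met
3. biosafety cabinet certification 411 days ago vs limit 730 → met
4. condition 'performs genetic testing' does not hold → requirement n/a → met
5. proficiency testing 153 days ago vs limit 120 → not met
6. test menu present → met
7. professional liability coverage $475,000 < $700,000 → not met
Not met: 3 of 7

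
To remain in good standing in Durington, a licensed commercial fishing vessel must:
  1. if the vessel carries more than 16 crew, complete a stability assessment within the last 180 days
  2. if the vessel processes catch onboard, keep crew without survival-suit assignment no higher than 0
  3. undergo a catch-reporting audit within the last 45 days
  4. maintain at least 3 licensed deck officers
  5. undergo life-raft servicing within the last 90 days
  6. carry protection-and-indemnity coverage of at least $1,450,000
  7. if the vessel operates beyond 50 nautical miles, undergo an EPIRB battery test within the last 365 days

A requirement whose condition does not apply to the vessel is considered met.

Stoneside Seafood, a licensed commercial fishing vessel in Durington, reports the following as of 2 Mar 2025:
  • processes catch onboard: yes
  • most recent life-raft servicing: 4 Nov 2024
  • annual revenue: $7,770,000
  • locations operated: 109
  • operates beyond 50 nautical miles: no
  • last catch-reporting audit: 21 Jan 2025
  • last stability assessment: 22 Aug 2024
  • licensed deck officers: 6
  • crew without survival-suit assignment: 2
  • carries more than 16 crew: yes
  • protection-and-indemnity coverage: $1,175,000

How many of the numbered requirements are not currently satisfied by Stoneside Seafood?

4

1. condition 'carries more than 16 crew' holds; stability assessment 192 days ago vs limit 180 → not met
2. condition 'processes catch onboard' holds; crew without survival-suit assignment 2 > 0 → not met
3. catch-reporting audit 40 days ago vs limit 45 → met
4. licensed deck officers 6 ≥ 3 → met
5. life-raft servicing 118 days ago vs limit 90 → not met
6. protection-and-indemnity coverage $1,175,000 < $1,450,000 → not met
7. condition 'operates beyond 50 nautical miles' does not hold → requirement n/a → met
Not met: 4 of 7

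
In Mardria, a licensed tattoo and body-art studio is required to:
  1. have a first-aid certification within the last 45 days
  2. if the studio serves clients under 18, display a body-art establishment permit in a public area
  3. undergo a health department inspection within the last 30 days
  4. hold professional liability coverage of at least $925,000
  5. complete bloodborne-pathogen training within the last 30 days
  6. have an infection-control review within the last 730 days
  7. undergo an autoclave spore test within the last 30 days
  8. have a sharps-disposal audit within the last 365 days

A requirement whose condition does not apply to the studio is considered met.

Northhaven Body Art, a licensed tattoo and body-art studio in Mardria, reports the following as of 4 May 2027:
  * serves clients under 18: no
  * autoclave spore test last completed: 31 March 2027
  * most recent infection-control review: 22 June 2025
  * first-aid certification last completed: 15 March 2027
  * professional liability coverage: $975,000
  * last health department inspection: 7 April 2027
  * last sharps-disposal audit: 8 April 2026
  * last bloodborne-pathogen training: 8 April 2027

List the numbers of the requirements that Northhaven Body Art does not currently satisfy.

1, 7, 8

1. first-aid certification 50 days ago vs limit 45 → not met
2. condition 'serves clients under 18' does not hold → requirement n/a → met
3. health department inspection 27 days ago vs limit 30 → met
4. professional liability coverage $975,000 ≥ $925,000 → met
5. bloodborne-pathogen training 26 days ago vs limit 30 → met
6. infection-control review 681 days ago vs limit 730 → met
7. autoclave spore test 34 days ago vs limit 30 → not met
8. sharps-disposal audit 391 days ago vs limit 365 → not met
Not met: 1, 7, 8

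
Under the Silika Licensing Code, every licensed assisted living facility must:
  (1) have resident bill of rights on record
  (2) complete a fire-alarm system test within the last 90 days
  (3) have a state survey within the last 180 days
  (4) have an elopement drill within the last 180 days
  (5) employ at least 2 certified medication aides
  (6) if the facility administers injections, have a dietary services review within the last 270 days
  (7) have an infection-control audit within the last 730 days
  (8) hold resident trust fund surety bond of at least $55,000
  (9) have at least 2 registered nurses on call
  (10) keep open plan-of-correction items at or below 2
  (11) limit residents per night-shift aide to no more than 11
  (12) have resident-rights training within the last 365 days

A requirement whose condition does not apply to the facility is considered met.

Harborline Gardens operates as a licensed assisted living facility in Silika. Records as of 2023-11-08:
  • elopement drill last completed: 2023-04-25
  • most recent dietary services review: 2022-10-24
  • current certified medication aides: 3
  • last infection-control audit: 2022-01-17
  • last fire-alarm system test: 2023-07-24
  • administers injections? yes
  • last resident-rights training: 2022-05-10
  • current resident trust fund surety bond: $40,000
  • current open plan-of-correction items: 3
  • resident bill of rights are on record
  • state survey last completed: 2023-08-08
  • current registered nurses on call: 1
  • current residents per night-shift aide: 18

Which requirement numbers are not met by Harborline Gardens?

1. resident bill of rights present → met
2. fire-alarm system test 107 days ago vs limit 90 → not met
3. state survey 92 days ago vs limit 180 → met
4. elopement drill 197 days ago vs limit 180 → not met
5. certified medication aides 3 ≥ 2 → met
6. condition 'administers injections' holds; dietary services review 380 days ago vs limit 270 → not met
7. infection-control audit 660 days ago vs limit 730 → met
8. resident trust fund surety bond $40,000 < $55,000 → not met
9. registered nurses on call 1 < 2 → not met
10. open plan-of-correction items 3 > 2 → not met
11. residents per night-shift aide 18 > 11 → not met
12. resident-rights training 547 days ago vs limit 365 → not met
Not met: 2, 4, 6, 8, 9, 10, 11, 12

2, 4, 6, 8, 9, 10, 11, 12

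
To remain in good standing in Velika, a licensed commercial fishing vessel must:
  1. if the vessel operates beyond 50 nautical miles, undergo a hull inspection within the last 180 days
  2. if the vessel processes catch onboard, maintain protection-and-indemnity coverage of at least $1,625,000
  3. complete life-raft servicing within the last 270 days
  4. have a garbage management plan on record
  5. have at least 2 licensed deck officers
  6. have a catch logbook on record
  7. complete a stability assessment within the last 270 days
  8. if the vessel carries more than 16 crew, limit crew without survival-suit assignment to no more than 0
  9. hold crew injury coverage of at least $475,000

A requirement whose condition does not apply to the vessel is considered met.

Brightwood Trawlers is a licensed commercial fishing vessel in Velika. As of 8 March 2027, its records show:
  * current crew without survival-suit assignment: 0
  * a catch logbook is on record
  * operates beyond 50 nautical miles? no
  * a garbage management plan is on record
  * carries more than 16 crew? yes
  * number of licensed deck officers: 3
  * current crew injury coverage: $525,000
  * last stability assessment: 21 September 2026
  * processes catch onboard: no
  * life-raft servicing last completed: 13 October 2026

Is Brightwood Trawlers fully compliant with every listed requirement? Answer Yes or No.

Yes

1. condition 'operates beyond 50 nautical miles' does not hold → requirement n/a → met
2. condition 'processes catch onboard' does not hold → requirement n/a → met
3. life-raft servicing 146 days ago vs limit 270 → met
4. garbage management plan present → met
5. licensed deck officers 3 ≥ 2 → met
6. catch logbook present → met
7. stability assessment 168 days ago vs limit 270 → met
8. condition 'carries more than 16 crew' holds; crew without survival-suit assignment 0 ≤ 0 → met
9. crew injury coverage $525,000 ≥ $475,000 → met
All met.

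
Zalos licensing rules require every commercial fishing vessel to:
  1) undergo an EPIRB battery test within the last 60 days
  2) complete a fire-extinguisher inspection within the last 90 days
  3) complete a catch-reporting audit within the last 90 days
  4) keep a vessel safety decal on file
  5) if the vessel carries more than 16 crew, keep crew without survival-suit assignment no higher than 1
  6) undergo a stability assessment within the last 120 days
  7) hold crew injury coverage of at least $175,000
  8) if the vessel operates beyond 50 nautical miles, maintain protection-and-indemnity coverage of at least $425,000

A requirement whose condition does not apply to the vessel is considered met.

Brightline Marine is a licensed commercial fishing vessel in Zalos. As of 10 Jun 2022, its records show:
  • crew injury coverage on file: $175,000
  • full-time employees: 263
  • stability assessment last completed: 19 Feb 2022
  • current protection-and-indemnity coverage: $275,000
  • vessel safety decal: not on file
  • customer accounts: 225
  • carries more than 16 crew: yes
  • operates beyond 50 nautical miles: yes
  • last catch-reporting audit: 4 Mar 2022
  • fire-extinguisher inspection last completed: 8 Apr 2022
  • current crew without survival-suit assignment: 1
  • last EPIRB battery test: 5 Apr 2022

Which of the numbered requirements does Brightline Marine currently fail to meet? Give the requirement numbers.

1, 3, 4, 8

1. EPIRB battery test 66 days ago vs limit 60 → not met
2. fire-extinguisher inspection 63 days ago vs limit 90 → met
3. catch-reporting audit 98 days ago vs limit 90 → not met
4. vessel safety decal absent → not met
5. condition 'carries more than 16 crew' holds; crew without survival-suit assignment 1 ≤ 1 → met
6. stability assessment 111 days ago vs limit 120 → met
7. crew injury coverage $175,000 ≥ $175,000 → met
8. condition 'operates beyond 50 nautical miles' holds; protection-and-indemnity coverage $275,000 < $425,000 → not met
Not met: 1, 3, 4, 8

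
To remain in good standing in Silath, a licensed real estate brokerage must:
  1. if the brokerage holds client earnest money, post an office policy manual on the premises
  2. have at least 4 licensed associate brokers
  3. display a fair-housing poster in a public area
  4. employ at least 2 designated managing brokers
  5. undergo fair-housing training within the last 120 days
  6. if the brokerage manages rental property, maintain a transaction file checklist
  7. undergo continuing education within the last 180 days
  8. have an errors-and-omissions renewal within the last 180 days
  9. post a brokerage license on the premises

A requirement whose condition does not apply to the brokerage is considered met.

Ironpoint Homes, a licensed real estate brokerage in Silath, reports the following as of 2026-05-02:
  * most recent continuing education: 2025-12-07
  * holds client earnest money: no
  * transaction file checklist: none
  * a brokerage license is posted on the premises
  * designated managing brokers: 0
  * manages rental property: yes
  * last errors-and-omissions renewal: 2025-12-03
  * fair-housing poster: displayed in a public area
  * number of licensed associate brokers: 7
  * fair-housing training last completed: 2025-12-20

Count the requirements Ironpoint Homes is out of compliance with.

3

1. condition 'holds client earnest money' does not hold → requirement n/a → met
2. licensed associate brokers 7 ≥ 4 → met
3. fair-housing poster present → met
4. designated managing brokers 0 < 2 → not met
5. fair-housing training 133 days ago vs limit 120 → not met
6. condition 'manages rental property' holds; transaction file checklist absent → not met
7. continuing education 146 days ago vs limit 180 → met
8. errors-and-omissions renewal 150 days ago vs limit 180 → met
9. brokerage license present → met
Not met: 3 of 9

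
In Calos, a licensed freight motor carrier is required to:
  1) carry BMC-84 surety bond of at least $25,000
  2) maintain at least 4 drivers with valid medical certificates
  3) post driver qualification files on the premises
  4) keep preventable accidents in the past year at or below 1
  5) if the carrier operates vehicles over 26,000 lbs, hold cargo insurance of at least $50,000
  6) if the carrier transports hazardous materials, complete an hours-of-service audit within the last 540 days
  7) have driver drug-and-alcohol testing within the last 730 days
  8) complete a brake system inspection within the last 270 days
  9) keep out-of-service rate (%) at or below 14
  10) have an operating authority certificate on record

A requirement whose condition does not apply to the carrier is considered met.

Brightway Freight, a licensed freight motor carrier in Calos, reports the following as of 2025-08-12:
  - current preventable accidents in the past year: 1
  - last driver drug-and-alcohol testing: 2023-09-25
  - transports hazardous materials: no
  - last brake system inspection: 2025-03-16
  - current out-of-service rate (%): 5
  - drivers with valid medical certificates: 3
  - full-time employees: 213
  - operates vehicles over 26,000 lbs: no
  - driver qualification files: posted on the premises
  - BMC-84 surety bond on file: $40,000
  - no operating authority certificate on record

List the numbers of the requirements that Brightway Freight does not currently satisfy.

1. BMC-84 surety bond $40,000 ≥ $25,000 → met
2. drivers with valid medical certificates 3 < 4 → not met
3. driver qualification files present → met
4. preventable accidents in the past year 1 ≤ 1 → met
5. condition 'operates vehicles over 26,000 lbs' does not hold → requirement n/a → met
6. condition 'transports hazardous materials' does not hold → requirement n/a → met
7. driver drug-and-alcohol testing 687 days ago vs limit 730 → met
8. brake system inspection 149 days ago vs limit 270 → met
9. out-of-service rate (%) 5 ≤ 14 → met
10. operating authority certificate absent → not met
Not met: 2, 10

2, 10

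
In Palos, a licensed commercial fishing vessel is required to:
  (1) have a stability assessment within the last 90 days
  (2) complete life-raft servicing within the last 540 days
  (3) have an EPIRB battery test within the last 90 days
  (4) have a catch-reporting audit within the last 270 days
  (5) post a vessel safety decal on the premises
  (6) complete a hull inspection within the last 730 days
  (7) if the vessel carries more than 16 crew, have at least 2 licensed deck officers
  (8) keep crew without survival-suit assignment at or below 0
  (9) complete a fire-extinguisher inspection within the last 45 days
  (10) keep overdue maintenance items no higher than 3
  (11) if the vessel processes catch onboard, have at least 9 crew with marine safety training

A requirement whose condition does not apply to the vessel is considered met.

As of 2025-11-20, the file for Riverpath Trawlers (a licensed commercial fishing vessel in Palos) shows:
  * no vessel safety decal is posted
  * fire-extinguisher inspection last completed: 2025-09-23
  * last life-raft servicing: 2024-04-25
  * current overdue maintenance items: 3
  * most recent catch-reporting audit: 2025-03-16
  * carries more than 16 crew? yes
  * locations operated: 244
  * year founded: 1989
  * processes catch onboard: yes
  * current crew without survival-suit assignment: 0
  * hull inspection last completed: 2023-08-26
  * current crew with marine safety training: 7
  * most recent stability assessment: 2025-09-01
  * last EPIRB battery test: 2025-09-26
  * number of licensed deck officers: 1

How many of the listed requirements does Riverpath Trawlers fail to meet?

1. stability assessment 80 days ago vs limit 90 → met
2. life-raft servicing 574 days ago vs limit 540 → not met
3. EPIRB battery test 55 days ago vs limit 90 → met
4. catch-reporting audit 249 days ago vs limit 270 → met
5. vessel safety decal absent → not met
6. hull inspection 817 days ago vs limit 730 → not met
7. condition 'carries more than 16 crew' holds; licensed deck officers 1 < 2 → not met
8. crew without survival-suit assignment 0 ≤ 0 → met
9. fire-extinguisher inspection 58 days ago vs limit 45 → not met
10. overdue maintenance items 3 ≤ 3 → met
11. condition 'processes catch onboard' holds; crew with marine safety training 7 < 9 → not met
Not met: 6 of 11

6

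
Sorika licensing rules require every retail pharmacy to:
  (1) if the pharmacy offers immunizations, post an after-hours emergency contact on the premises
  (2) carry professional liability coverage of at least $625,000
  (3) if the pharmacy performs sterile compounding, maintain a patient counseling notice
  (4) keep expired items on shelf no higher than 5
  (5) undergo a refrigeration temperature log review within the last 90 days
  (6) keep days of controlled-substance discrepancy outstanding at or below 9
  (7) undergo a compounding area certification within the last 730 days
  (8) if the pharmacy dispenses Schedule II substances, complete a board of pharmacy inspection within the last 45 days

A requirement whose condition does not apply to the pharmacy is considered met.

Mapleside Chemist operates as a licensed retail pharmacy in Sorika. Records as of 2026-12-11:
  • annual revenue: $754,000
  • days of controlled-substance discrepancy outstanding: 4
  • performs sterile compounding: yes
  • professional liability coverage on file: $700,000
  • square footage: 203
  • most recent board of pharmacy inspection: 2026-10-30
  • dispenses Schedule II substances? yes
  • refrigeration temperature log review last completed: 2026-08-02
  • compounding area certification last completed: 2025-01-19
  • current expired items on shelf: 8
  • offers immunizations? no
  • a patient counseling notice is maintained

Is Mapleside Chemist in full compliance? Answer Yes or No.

1. condition 'offers immunizations' does not hold → requirement n/a → met
2. professional liability coverage $700,000 ≥ $625,000 → met
3. condition 'performs sterile compounding' holds; patient counseling notice present → met
4. expired items on shelf 8 > 5 → not met
5. refrigeration temperature log review 131 days ago vs limit 90 → not met
6. days of controlled-substance discrepancy outstanding 4 ≤ 9 → met
7. compounding area certification 691 days ago vs limit 730 → met
8. condition 'dispenses Schedule II substances' holds; board of pharmacy inspection 42 days ago vs limit 45 → met
Not met: 4, 5

No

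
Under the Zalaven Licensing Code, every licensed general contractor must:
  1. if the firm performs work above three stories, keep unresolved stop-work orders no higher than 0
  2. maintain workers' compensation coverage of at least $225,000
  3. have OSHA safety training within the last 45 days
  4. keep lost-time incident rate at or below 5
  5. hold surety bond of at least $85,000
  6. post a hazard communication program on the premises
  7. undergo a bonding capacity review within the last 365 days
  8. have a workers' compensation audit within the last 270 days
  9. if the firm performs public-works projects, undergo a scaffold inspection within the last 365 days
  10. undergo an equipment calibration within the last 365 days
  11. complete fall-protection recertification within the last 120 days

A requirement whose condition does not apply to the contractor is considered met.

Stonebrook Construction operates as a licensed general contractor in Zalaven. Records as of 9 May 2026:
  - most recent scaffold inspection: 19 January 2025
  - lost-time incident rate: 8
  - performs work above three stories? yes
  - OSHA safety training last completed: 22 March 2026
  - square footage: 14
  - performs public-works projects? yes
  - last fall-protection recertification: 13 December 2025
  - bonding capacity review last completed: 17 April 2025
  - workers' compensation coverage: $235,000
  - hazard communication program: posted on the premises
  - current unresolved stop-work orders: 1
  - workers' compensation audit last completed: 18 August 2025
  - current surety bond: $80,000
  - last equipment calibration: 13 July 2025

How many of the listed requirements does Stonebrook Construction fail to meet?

7

1. condition 'performs work above three stories' holds; unresolved stop-work orders 1 > 0 → not met
2. workers' compensation coverage $235,000 ≥ $225,000 → met
3. OSHA safety training 48 days ago vs limit 45 → not met
4. lost-time incident rate 8 > 5 → not met
5. surety bond $80,000 < $85,000 → not met
6. hazard communication program present → met
7. bonding capacity review 387 days ago vs limit 365 → not met
8. workers' compensation audit 264 days ago vs limit 270 → met
9. condition 'performs public-works projects' holds; scaffold inspection 475 days ago vs limit 365 → not met
10. equipment calibration 300 days ago vs limit 365 → met
11. fall-protection recertification 147 days ago vs limit 120 → not met
Not met: 7 of 11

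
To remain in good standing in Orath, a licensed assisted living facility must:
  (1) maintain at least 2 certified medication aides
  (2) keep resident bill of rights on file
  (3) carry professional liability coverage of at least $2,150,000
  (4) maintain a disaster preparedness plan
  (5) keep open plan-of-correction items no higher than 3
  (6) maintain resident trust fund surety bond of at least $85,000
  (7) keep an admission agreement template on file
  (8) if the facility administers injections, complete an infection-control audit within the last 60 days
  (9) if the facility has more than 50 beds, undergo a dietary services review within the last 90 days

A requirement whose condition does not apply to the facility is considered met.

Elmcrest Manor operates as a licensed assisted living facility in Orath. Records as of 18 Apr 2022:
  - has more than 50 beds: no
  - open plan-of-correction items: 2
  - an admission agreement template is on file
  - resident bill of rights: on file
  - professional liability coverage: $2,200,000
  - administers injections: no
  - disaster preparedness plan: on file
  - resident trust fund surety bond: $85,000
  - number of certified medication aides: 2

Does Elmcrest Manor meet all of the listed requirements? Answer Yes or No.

Yes

1. certified medication aides 2 ≥ 2 → met
2. resident bill of rights present → met
3. professional liability coverage $2,200,000 ≥ $2,150,000 → met
4. disaster preparedness plan present → met
5. open plan-of-correction items 2 ≤ 3 → met
6. resident trust fund surety bond $85,000 ≥ $85,000 → met
7. admission agreement template present → met
8. condition 'administers injections' does not hold → requirement n/a → met
9. condition 'has more than 50 beds' does not hold → requirement n/a → met
All met.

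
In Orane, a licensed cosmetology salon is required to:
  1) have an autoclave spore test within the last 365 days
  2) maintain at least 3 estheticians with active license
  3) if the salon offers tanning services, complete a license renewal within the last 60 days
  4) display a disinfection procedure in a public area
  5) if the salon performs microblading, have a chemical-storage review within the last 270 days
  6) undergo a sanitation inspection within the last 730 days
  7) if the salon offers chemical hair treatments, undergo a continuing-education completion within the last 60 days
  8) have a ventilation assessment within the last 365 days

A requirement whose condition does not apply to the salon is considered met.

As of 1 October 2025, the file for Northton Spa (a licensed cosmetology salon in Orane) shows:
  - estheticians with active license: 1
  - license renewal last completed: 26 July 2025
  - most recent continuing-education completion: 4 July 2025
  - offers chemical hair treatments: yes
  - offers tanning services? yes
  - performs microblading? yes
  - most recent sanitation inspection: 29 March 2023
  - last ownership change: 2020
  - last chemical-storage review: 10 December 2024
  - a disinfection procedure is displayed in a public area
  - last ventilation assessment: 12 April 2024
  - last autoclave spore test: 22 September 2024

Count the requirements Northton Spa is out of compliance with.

7

1. autoclave spore test 374 days ago vs limit 365 → not met
2. estheticians with active license 1 < 3 → not met
3. condition 'offers tanning services' holds; license renewal 67 days ago vs limit 60 → not met
4. disinfection procedure present → met
5. condition 'performs microblading' holds; chemical-storage review 295 days ago vs limit 270 → not met
6. sanitation inspection 917 days ago vs limit 730 → not met
7. condition 'offers chemical hair treatments' holds; continuing-education completion 89 days ago vs limit 60 → not met
8. ventilation assessment 537 days ago vs limit 365 → not met
Not met: 7 of 8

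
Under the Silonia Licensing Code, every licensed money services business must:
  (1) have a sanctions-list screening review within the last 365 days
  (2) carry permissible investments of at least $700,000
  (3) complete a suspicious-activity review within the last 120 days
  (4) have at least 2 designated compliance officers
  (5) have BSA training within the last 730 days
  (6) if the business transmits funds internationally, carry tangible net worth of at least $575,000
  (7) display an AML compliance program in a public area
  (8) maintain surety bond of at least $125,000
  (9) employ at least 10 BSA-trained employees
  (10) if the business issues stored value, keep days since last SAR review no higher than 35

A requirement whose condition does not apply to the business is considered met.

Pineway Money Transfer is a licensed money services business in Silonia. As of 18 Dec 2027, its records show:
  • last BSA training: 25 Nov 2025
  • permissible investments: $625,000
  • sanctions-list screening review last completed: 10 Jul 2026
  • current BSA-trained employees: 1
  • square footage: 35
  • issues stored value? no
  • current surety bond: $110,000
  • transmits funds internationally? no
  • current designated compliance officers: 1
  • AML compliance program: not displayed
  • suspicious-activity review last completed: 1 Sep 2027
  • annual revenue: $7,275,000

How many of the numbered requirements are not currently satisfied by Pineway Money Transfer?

7

1. sanctions-list screening review 526 days ago vs limit 365 → not met
2. permissible investments $625,000 < $700,000 → not met
3. suspicious-activity review 108 days ago vs limit 120 → met
4. designated compliance officers 1 < 2 → not met
5. BSA training 753 days ago vs limit 730 → not met
6. condition 'transmits funds internationally' does not hold → requirement n/a → met
7. AML compliance program absent → not met
8. surety bond $110,000 < $125,000 → not met
9. BSA-trained employees 1 < 10 → not met
10. condition 'issues stored value' does not hold → requirement n/a → met
Not met: 7 of 10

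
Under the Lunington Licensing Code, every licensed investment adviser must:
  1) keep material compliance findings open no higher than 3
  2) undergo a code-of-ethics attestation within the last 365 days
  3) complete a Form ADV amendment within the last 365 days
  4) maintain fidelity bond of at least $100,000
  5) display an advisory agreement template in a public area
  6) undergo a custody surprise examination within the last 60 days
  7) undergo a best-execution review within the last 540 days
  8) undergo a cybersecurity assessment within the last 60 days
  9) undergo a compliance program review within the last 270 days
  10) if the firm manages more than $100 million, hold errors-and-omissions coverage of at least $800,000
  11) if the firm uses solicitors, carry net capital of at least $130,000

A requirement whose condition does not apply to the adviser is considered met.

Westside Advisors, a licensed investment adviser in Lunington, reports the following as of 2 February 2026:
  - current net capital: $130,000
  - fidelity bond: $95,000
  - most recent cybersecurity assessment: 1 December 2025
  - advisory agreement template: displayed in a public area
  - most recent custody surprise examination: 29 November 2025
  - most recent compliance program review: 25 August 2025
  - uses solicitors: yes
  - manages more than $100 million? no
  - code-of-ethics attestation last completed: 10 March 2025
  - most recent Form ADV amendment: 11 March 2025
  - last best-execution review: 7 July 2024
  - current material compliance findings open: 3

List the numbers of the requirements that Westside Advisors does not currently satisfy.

4, 6, 7, 8

1. material compliance findings open 3 ≤ 3 → met
2. code-of-ethics attestation 329 days ago vs limit 365 → met
3. Form ADV amendment 328 days ago vs limit 365 → met
4. fidelity bond $95,000 < $100,000 → not met
5. advisory agreement template present → met
6. custody surprise examination 65 days ago vs limit 60 → not met
7. best-execution review 575 days ago vs limit 540 → not met
8. cybersecurity assessment 63 days ago vs limit 60 → not met
9. compliance program review 161 days ago vs limit 270 → met
10. condition 'manages more than $100 million' does not hold → requirement n/a → met
11. condition 'uses solicitors' holds; net capital $130,000 ≥ $130,000 → met
Not met: 4, 6, 7, 8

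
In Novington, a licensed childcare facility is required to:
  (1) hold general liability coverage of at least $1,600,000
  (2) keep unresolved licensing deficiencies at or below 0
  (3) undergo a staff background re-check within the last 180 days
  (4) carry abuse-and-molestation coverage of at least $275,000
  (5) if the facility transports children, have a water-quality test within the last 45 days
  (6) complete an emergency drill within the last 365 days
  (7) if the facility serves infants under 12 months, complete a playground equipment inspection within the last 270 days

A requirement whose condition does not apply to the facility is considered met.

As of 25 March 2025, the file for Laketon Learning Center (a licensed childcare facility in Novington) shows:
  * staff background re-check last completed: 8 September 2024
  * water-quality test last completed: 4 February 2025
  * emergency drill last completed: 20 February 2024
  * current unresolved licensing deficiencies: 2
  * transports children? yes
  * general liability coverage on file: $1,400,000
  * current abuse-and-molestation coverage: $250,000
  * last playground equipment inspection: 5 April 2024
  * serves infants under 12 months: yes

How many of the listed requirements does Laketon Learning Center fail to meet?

1. general liability coverage $1,400,000 < $1,600,000 → not met
2. unresolved licensing deficiencies 2 > 0 → not met
3. staff background re-check 198 days ago vs limit 180 → not met
4. abuse-and-molestation coverage $250,000 < $275,000 → not met
5. condition 'transports children' holds; water-quality test 49 days ago vs limit 45 → not met
6. emergency drill 399 days ago vs limit 365 → not met
7. condition 'serves infants under 12 months' holds; playground equipment inspection 354 days ago vs limit 270 → not met
Not met: 7 of 7

7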